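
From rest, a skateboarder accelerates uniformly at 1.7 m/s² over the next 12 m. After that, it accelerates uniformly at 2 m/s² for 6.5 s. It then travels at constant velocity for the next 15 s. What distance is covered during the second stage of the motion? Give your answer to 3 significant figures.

83.8 m

Phase 1 (accelerating): v₀ = 0 m/s, a = 1.7 m/s².
v² = v₀² + 2aΔx = 0² + 2·1.7·12 = 40.8 → v = 6.39 m/s
t = (v − v₀)/a = (6.39 − 0)/1.7 = 3.76 s

Phase 2 (accelerating): v₀ = 6.39 m/s, a = 2 m/s².
v = v₀ + at = 6.39 + (2)(6.5) = 19.4 m/s
Δx = v₀t + ½at² = 6.39·6.5 + 0.5·2·6.5² = 83.8 m
Distance in phase 2 = 83.8 m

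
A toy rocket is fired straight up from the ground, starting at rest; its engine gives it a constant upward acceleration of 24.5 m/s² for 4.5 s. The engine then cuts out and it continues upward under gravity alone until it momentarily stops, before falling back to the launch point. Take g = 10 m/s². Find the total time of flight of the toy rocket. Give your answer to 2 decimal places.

28.61 s

Phase 1 (powered ascent): v₀ = 0 m/s, a = 24.5 m/s².
v = v₀ + at = 0 + (24.5)(4.5) = 110 m/s
Δx = v₀t + ½at² = 0·4.5 + 0.5·24.5·4.5² = 248 m

Phase 2 (coasting upward): v₀ = 110 m/s, a = -10 m/s².
v = v₀ + at → t = (0 − 110) / -10 = 11.0 s
v² = v₀² + 2aΔx → Δx = (0² − 110²)/(2·-10) = 608 m

Phase 3 (free fall): v₀ = 0 m/s, a = -10 m/s².
Falls 856 m from rest: t = √(2·856/10) = 13.1 s; v = g·t = 131 m/s.
Total time = 4.50 + 11.0 + 13.1 = 28.6 s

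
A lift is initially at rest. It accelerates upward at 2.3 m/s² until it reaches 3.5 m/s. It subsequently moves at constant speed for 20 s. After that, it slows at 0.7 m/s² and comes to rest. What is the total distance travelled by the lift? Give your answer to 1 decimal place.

81.4 m

Phase 1 (accelerating): v₀ = 0 m/s, a = 2.3 m/s².
v = v₀ + at → t = (3.5 − 0) / 2.3 = 1.52 s
v² = v₀² + 2aΔx → Δx = (3.5² − 0²)/(2·2.3) = 2.66 m

Phase 2 (constant speed): v₀ = 3.50 m/s, a = 0 m/s².
v = v₀ + at = 3.50 + (0)(20) = 3.50 m/s
Δx = v₀t + ½at² = 3.50·20 + 0.5·0·20² = 70.0 m

Phase 3 (decelerating): v₀ = 3.50 m/s, a = -0.7 m/s².
v = v₀ + at → t = (0 − 3.50) / -0.7 = 5.00 s
v² = v₀² + 2aΔx → Δx = (0² − 3.50²)/(2·-0.7) = 8.75 m
Total distance = 2.66 + 70.0 + 8.75 = 81.4 m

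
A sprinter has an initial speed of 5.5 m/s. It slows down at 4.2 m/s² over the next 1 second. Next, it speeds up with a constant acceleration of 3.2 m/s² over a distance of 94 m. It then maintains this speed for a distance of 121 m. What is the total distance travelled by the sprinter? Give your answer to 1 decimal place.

Phase 1 (decelerating): v₀ = 5.50 m/s, a = -4.2 m/s².
v = v₀ + at = 5.50 + (-4.2)(1) = 1.30 m/s
Δx = v₀t + ½at² = 5.50·1 + 0.5·-4.2·1² = 3.40 m

Phase 2 (accelerating): v₀ = 1.30 m/s, a = 3.2 m/s².
v² = v₀² + 2aΔx = 1.30² + 2·3.2·94 = 603 → v = 24.6 m/s
t = (v − v₀)/a = (24.6 − 1.30)/3.2 = 7.27 s

Phase 3 (constant speed): v₀ = 24.6 m/s, a = 0 m/s².
Constant speed: t = d/v = 121/24.6 = 4.93 s
Total distance = 3.40 + 94.0 + 121 = 218 m

218.4 m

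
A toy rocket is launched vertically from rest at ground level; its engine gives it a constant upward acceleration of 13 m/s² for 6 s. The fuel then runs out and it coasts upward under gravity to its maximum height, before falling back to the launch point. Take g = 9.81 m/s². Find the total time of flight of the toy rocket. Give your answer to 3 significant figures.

Phase 1 (powered ascent): v₀ = 0 m/s, a = 13 m/s².
v = v₀ + at = 0 + (13)(6) = 78.0 m/s
Δx = v₀t + ½at² = 0·6 + 0.5·13·6² = 234 m

Phase 2 (coasting upward): v₀ = 78.0 m/s, a = -9.81 m/s².
v = v₀ + at → t = (0 − 78.0) / -9.81 = 7.95 s
v² = v₀² + 2aΔx → Δx = (0² − 78.0²)/(2·-9.81) = 310 m

Phase 3 (free fall): v₀ = 0 m/s, a = -9.81 m/s².
Falls 544 m from rest: t = √(2·544/9.81) = 10.5 s; v = g·t = 103 m/s.
Total time = 6.00 + 7.95 + 10.5 = 24.5 s

24.5 s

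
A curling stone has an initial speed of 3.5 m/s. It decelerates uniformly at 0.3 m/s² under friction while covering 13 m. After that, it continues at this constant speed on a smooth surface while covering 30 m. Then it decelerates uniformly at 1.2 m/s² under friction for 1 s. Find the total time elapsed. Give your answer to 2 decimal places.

Phase 1 (decelerating): v₀ = 3.50 m/s, a = -0.3 m/s².
v² = v₀² + 2aΔx = 3.50² + 2·-0.3·13 = 4.45 → v = 2.11 m/s
t = (v − v₀)/a = (2.11 − 3.50)/-0.3 = 4.63 s

Phase 2 (constant speed): v₀ = 2.11 m/s, a = 0 m/s².
Constant speed: t = d/v = 30/2.11 = 14.2 s

Phase 3 (decelerating): v₀ = 2.11 m/s, a = -1.2 m/s².
v = v₀ + at = 2.11 + (-1.2)(1) = 0.910 m/s
Δx = v₀t + ½at² = 2.11·1 + 0.5·-1.2·1² = 1.51 m
Total time = 4.63 + 14.2 + 1.00 = 19.9 s

19.86 s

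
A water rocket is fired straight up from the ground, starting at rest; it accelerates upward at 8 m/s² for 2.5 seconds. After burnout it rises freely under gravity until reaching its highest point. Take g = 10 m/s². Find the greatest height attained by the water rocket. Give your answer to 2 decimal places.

45.00 m

Phase 1 (powered ascent): v₀ = 0 m/s, a = 8 m/s².
v = v₀ + at = 0 + (8)(2.5) = 20.0 m/s
Δx = v₀t + ½at² = 0·2.5 + 0.5·8·2.5² = 25.0 m

Phase 2 (coasting upward): v₀ = 20.0 m/s, a = -10 m/s².
v = v₀ + at → t = (0 − 20.0) / -10 = 2.00 s
v² = v₀² + 2aΔx → Δx = (0² − 20.0²)/(2·-10) = 20.0 m
Maximum height = 25.0 + 20.0 = 45.0 m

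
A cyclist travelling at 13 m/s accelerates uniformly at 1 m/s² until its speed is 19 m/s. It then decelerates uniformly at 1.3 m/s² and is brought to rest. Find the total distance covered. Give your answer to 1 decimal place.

Phase 1 (accelerating): v₀ = 13.0 m/s, a = 1 m/s².
v = v₀ + at → t = (19 − 13.0) / 1 = 6.00 s
v² = v₀² + 2aΔx → Δx = (19² − 13.0²)/(2·1) = 96.0 m

Phase 2 (decelerating): v₀ = 19.0 m/s, a = -1.3 m/s².
v = v₀ + at → t = (0 − 19.0) / -1.3 = 14.6 s
v² = v₀² + 2aΔx → Δx = (0² − 19.0²)/(2·-1.3) = 139 m
Total distance = 96.0 + 139 = 235 m

234.8 m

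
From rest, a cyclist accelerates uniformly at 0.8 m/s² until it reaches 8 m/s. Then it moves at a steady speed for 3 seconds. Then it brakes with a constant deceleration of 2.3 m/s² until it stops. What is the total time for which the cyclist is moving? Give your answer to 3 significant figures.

16.5 s

Phase 1 (accelerating): v₀ = 0 m/s, a = 0.8 m/s².
v = v₀ + at → t = (8 − 0) / 0.8 = 10.0 s
v² = v₀² + 2aΔx → Δx = (8² − 0²)/(2·0.8) = 40.0 m

Phase 2 (constant speed): v₀ = 8.00 m/s, a = 0 m/s².
v = v₀ + at = 8.00 + (0)(3) = 8.00 m/s
Δx = v₀t + ½at² = 8.00·3 + 0.5·0·3² = 24.0 m

Phase 3 (decelerating): v₀ = 8.00 m/s, a = -2.3 m/s².
v = v₀ + at → t = (0 − 8.00) / -2.3 = 3.48 s
v² = v₀² + 2aΔx → Δx = (0² − 8.00²)/(2·-2.3) = 13.9 m
Total time = 10.0 + 3.00 + 3.48 = 16.5 s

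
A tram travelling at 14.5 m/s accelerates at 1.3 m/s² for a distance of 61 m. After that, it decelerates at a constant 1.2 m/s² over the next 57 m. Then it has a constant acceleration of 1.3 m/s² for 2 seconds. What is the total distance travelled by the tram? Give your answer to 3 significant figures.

151 m

Phase 1 (accelerating): v₀ = 14.5 m/s, a = 1.3 m/s².
v² = v₀² + 2aΔx = 14.5² + 2·1.3·61 = 369 → v = 19.2 m/s
t = (v − v₀)/a = (19.2 − 14.5)/1.3 = 3.62 s

Phase 2 (decelerating): v₀ = 19.2 m/s, a = -1.2 m/s².
v² = v₀² + 2aΔx = 19.2² + 2·-1.2·57 = 232 → v = 15.2 m/s
t = (v − v₀)/a = (15.2 − 19.2)/-1.2 = 3.31 s

Phase 3 (accelerating): v₀ = 15.2 m/s, a = 1.3 m/s².
v = v₀ + at = 15.2 + (1.3)(2) = 17.8 m/s
Δx = v₀t + ½at² = 15.2·2 + 0.5·1.3·2² = 33.1 m
Total distance = 61.0 + 57.0 + 33.1 = 151 m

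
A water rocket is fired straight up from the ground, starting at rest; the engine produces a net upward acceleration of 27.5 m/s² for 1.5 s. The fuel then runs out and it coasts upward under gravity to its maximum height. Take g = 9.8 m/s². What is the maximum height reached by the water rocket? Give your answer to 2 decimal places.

117.75 m

Phase 1 (powered ascent): v₀ = 0 m/s, a = 27.5 m/s².
v = v₀ + at = 0 + (27.5)(1.5) = 41.2 m/s
Δx = v₀t + ½at² = 0·1.5 + 0.5·27.5·1.5² = 30.9 m

Phase 2 (coasting upward): v₀ = 41.2 m/s, a = -9.8 m/s².
v = v₀ + at → t = (0 − 41.2) / -9.8 = 4.21 s
v² = v₀² + 2aΔx → Δx = (0² − 41.2²)/(2·-9.8) = 86.8 m
Maximum height = 30.9 + 86.8 = 118 m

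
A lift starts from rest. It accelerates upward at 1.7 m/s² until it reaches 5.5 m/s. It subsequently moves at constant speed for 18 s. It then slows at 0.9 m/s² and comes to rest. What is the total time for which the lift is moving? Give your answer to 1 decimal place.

27.3 s

Phase 1 (accelerating): v₀ = 0 m/s, a = 1.7 m/s².
v = v₀ + at → t = (5.5 − 0) / 1.7 = 3.24 s
v² = v₀² + 2aΔx → Δx = (5.5² − 0²)/(2·1.7) = 8.90 m

Phase 2 (constant speed): v₀ = 5.50 m/s, a = 0 m/s².
v = v₀ + at = 5.50 + (0)(18) = 5.50 m/s
Δx = v₀t + ½at² = 5.50·18 + 0.5·0·18² = 99.0 m

Phase 3 (decelerating): v₀ = 5.50 m/s, a = -0.9 m/s².
v = v₀ + at → t = (0 − 5.50) / -0.9 = 6.11 s
v² = v₀² + 2aΔx → Δx = (0² − 5.50²)/(2·-0.9) = 16.8 m
Total time = 3.24 + 18.0 + 6.11 = 27.3 s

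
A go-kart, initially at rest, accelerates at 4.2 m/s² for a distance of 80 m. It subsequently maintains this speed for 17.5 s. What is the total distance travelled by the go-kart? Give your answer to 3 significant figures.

534 m

Phase 1 (accelerating): v₀ = 0 m/s, a = 4.2 m/s².
v² = v₀² + 2aΔx = 0² + 2·4.2·80 = 672 → v = 25.9 m/s
t = (v − v₀)/a = (25.9 − 0)/4.2 = 6.17 s

Phase 2 (constant speed): v₀ = 25.9 m/s, a = 0 m/s².
v = v₀ + at = 25.9 + (0)(17.5) = 25.9 m/s
Δx = v₀t + ½at² = 25.9·17.5 + 0.5·0·17.5² = 454 m
Total distance = 80.0 + 454 = 534 m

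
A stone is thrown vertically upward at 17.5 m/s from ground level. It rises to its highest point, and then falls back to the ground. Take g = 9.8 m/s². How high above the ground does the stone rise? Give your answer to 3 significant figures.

15.6 m

Phase 1 (rising): v₀ = 17.5 m/s, a = -9.8 m/s².
v = v₀ + at → t = (0 − 17.5) / -9.8 = 1.79 s
v² = v₀² + 2aΔx → Δx = (0² − 17.5²)/(2·-9.8) = 15.6 m
Maximum height = 15.6 m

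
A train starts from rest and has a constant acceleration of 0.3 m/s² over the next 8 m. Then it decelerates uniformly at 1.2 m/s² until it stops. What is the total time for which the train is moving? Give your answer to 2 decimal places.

9.13 s

Phase 1 (accelerating): v₀ = 0 m/s, a = 0.3 m/s².
v² = v₀² + 2aΔx = 0² + 2·0.3·8 = 4.80 → v = 2.19 m/s
t = (v − v₀)/a = (2.19 − 0)/0.3 = 7.30 s

Phase 2 (decelerating): v₀ = 2.19 m/s, a = -1.2 m/s².
v = v₀ + at → t = (0 − 2.19) / -1.2 = 1.83 s
v² = v₀² + 2aΔx → Δx = (0² − 2.19²)/(2·-1.2) = 2.00 m
Total time = 7.30 + 1.83 = 9.13 s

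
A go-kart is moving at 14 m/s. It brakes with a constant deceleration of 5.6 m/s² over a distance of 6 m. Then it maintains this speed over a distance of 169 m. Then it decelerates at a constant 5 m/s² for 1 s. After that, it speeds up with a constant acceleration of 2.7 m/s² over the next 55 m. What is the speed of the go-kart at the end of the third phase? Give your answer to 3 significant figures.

6.35 m/s

Phase 1 (decelerating): v₀ = 14.0 m/s, a = -5.6 m/s².
v² = v₀² + 2aΔx = 14.0² + 2·-5.6·6 = 129 → v = 11.3 m/s
t = (v − v₀)/a = (11.3 − 14.0)/-5.6 = 0.473 s

Phase 2 (constant speed): v₀ = 11.3 m/s, a = 0 m/s².
Constant speed: t = d/v = 169/11.3 = 14.9 s

Phase 3 (decelerating): v₀ = 11.3 m/s, a = -5 m/s².
v = v₀ + at = 11.3 + (-5)(1) = 6.35 m/s
Δx = v₀t + ½at² = 11.3·1 + 0.5·-5·1² = 8.85 m
Speed at end of phase 3 = 6.35 m/s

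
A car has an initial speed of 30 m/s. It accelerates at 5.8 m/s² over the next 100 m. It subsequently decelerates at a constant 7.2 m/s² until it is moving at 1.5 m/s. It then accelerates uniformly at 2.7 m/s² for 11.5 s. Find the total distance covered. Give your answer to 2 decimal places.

Phase 1 (accelerating): v₀ = 30.0 m/s, a = 5.8 m/s².
v² = v₀² + 2aΔx = 30.0² + 2·5.8·100 = 2060 → v = 45.4 m/s
t = (v − v₀)/a = (45.4 − 30.0)/5.8 = 2.65 s

Phase 2 (decelerating): v₀ = 45.4 m/s, a = -7.2 m/s².
v = v₀ + at → t = (1.5 − 45.4) / -7.2 = 6.10 s
v² = v₀² + 2aΔx → Δx = (1.5² − 45.4²)/(2·-7.2) = 143 m

Phase 3 (accelerating): v₀ = 1.50 m/s, a = 2.7 m/s².
v = v₀ + at = 1.50 + (2.7)(11.5) = 32.5 m/s
Δx = v₀t + ½at² = 1.50·11.5 + 0.5·2.7·11.5² = 196 m
Total distance = 100 + 143 + 196 = 439 m

438.69 m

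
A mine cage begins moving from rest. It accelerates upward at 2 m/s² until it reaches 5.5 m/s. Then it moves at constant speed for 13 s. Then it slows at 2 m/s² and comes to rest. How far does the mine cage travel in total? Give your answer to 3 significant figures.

Phase 1 (accelerating): v₀ = 0 m/s, a = 2 m/s².
v = v₀ + at → t = (5.5 − 0) / 2 = 2.75 s
v² = v₀² + 2aΔx → Δx = (5.5² − 0²)/(2·2) = 7.56 m

Phase 2 (constant speed): v₀ = 5.50 m/s, a = 0 m/s².
v = v₀ + at = 5.50 + (0)(13) = 5.50 m/s
Δx = v₀t + ½at² = 5.50·13 + 0.5·0·13² = 71.5 m

Phase 3 (decelerating): v₀ = 5.50 m/s, a = -2 m/s².
v = v₀ + at → t = (0 − 5.50) / -2 = 2.75 s
v² = v₀² + 2aΔx → Δx = (0² − 5.50²)/(2·-2) = 7.56 m
Total distance = 7.56 + 71.5 + 7.56 = 86.6 m

86.6 m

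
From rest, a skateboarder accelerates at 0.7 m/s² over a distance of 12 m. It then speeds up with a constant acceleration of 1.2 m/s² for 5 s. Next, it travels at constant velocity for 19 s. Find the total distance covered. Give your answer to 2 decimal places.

Phase 1 (accelerating): v₀ = 0 m/s, a = 0.7 m/s².
v² = v₀² + 2aΔx = 0² + 2·0.7·12 = 16.8 → v = 4.10 m/s
t = (v − v₀)/a = (4.10 − 0)/0.7 = 5.86 s

Phase 2 (accelerating): v₀ = 4.10 m/s, a = 1.2 m/s².
v = v₀ + at = 4.10 + (1.2)(5) = 10.1 m/s
Δx = v₀t + ½at² = 4.10·5 + 0.5·1.2·5² = 35.5 m

Phase 3 (constant speed): v₀ = 10.1 m/s, a = 0 m/s².
v = v₀ + at = 10.1 + (0)(19) = 10.1 m/s
Δx = v₀t + ½at² = 10.1·19 + 0.5·0·19² = 192 m
Total distance = 12.0 + 35.5 + 192 = 239 m

239.37 m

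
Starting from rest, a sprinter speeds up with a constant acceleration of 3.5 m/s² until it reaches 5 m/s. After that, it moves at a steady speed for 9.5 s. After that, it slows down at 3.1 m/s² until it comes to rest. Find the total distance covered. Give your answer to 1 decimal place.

55.1 m

Phase 1 (accelerating): v₀ = 0 m/s, a = 3.5 m/s².
v = v₀ + at → t = (5 − 0) / 3.5 = 1.43 s
v² = v₀² + 2aΔx → Δx = (5² − 0²)/(2·3.5) = 3.57 m

Phase 2 (constant speed): v₀ = 5.00 m/s, a = 0 m/s².
v = v₀ + at = 5.00 + (0)(9.5) = 5.00 m/s
Δx = v₀t + ½at² = 5.00·9.5 + 0.5·0·9.5² = 47.5 m

Phase 3 (decelerating): v₀ = 5.00 m/s, a = -3.1 m/s².
v = v₀ + at → t = (0 − 5.00) / -3.1 = 1.61 s
v² = v₀² + 2aΔx → Δx = (0² − 5.00²)/(2·-3.1) = 4.03 m
Total distance = 3.57 + 47.5 + 4.03 = 55.1 m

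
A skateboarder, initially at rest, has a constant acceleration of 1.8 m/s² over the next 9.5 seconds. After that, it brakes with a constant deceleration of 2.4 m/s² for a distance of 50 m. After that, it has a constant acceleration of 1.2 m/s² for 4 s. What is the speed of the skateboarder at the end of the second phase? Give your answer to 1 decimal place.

Phase 1 (accelerating): v₀ = 0 m/s, a = 1.8 m/s².
v = v₀ + at = 0 + (1.8)(9.5) = 17.1 m/s
Δx = v₀t + ½at² = 0·9.5 + 0.5·1.8·9.5² = 81.2 m

Phase 2 (decelerating): v₀ = 17.1 m/s, a = -2.4 m/s².
v² = v₀² + 2aΔx = 17.1² + 2·-2.4·50 = 52.4 → v = 7.24 m/s
t = (v − v₀)/a = (7.24 − 17.1)/-2.4 = 4.11 s
Speed at end of phase 2 = 7.24 m/s

7.2 m/s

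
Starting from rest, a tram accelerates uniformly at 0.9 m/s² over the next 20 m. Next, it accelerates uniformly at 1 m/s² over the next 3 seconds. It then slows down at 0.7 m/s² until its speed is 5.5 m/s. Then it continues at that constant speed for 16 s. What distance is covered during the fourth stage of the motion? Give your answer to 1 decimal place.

88.0 m

Phase 1 (accelerating): v₀ = 0 m/s, a = 0.9 m/s².
v² = v₀² + 2aΔx = 0² + 2·0.9·20 = 36.0 → v = 6.00 m/s
t = (v − v₀)/a = (6.00 − 0)/0.9 = 6.67 s

Phase 2 (accelerating): v₀ = 6.00 m/s, a = 1 m/s².
v = v₀ + at = 6.00 + (1)(3) = 9.00 m/s
Δx = v₀t + ½at² = 6.00·3 + 0.5·1·3² = 22.5 m

Phase 3 (decelerating): v₀ = 9.00 m/s, a = -0.7 m/s².
v = v₀ + at → t = (5.5 − 9.00) / -0.7 = 5.00 s
v² = v₀² + 2aΔx → Δx = (5.5² − 9.00²)/(2·-0.7) = 36.2 m

Phase 4 (constant speed): v₀ = 5.50 m/s, a = 0 m/s².
v = v₀ + at = 5.50 + (0)(16) = 5.50 m/s
Δx = v₀t + ½at² = 5.50·16 + 0.5·0·16² = 88.0 m
Distance in phase 4 = 88.0 m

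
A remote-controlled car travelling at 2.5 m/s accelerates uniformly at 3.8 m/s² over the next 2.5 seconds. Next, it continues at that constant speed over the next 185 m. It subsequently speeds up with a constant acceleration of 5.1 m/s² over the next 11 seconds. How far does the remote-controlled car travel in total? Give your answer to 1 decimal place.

Phase 1 (accelerating): v₀ = 2.50 m/s, a = 3.8 m/s².
v = v₀ + at = 2.50 + (3.8)(2.5) = 12.0 m/s
Δx = v₀t + ½at² = 2.50·2.5 + 0.5·3.8·2.5² = 18.1 m

Phase 2 (constant speed): v₀ = 12.0 m/s, a = 0 m/s².
Constant speed: t = d/v = 185/12.0 = 15.4 s

Phase 3 (accelerating): v₀ = 12.0 m/s, a = 5.1 m/s².
v = v₀ + at = 12.0 + (5.1)(11) = 68.1 m/s
Δx = v₀t + ½at² = 12.0·11 + 0.5·5.1·11² = 441 m
Total distance = 18.1 + 185 + 441 = 644 m

643.7 m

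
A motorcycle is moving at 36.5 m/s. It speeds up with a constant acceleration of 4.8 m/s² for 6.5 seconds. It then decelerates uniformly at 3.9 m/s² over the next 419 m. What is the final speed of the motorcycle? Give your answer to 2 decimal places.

Phase 1 (accelerating): v₀ = 36.5 m/s, a = 4.8 m/s².
v = v₀ + at = 36.5 + (4.8)(6.5) = 67.7 m/s
Δx = v₀t + ½at² = 36.5·6.5 + 0.5·4.8·6.5² = 339 m

Phase 2 (decelerating): v₀ = 67.7 m/s, a = -3.9 m/s².
v² = v₀² + 2aΔx = 67.7² + 2·-3.9·419 = 1320 → v = 36.3 m/s
t = (v − v₀)/a = (36.3 − 67.7)/-3.9 = 8.06 s
Final speed = 36.3 m/s

36.26 m/s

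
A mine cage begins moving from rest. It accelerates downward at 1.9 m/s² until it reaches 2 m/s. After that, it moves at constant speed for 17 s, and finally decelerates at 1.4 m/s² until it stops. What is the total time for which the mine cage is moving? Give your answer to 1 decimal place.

Phase 1 (accelerating): v₀ = 0 m/s, a = 1.9 m/s².
v = v₀ + at → t = (2 − 0) / 1.9 = 1.05 s
v² = v₀² + 2aΔx → Δx = (2² − 0²)/(2·1.9) = 1.05 m

Phase 2 (constant speed): v₀ = 2.00 m/s, a = 0 m/s².
v = v₀ + at = 2.00 + (0)(17) = 2.00 m/s
Δx = v₀t + ½at² = 2.00·17 + 0.5·0·17² = 34.0 m

Phase 3 (decelerating): v₀ = 2.00 m/s, a = -1.4 m/s².
v = v₀ + at → t = (0 − 2.00) / -1.4 = 1.43 s
v² = v₀² + 2aΔx → Δx = (0² − 2.00²)/(2·-1.4) = 1.43 m
Total time = 1.05 + 17.0 + 1.43 = 19.5 s

19.5 s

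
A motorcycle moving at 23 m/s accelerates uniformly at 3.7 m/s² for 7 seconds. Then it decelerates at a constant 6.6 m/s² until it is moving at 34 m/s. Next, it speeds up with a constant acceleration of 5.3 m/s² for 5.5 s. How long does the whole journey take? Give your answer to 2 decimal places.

14.76 s

Phase 1 (accelerating): v₀ = 23.0 m/s, a = 3.7 m/s².
v = v₀ + at = 23.0 + (3.7)(7) = 48.9 m/s
Δx = v₀t + ½at² = 23.0·7 + 0.5·3.7·7² = 252 m

Phase 2 (decelerating): v₀ = 48.9 m/s, a = -6.6 m/s².
v = v₀ + at → t = (34 − 48.9) / -6.6 = 2.26 s
v² = v₀² + 2aΔx → Δx = (34² − 48.9²)/(2·-6.6) = 93.6 m

Phase 3 (accelerating): v₀ = 34.0 m/s, a = 5.3 m/s².
v = v₀ + at = 34.0 + (5.3)(5.5) = 63.1 m/s
Δx = v₀t + ½at² = 34.0·5.5 + 0.5·5.3·5.5² = 267 m
Total time = 7.00 + 2.26 + 5.50 = 14.8 s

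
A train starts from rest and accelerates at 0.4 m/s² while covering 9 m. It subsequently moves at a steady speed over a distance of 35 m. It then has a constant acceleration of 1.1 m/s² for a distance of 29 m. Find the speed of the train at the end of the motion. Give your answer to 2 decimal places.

8.43 m/s

Phase 1 (accelerating): v₀ = 0 m/s, a = 0.4 m/s².
v² = v₀² + 2aΔx = 0² + 2·0.4·9 = 7.20 → v = 2.68 m/s
t = (v − v₀)/a = (2.68 − 0)/0.4 = 6.71 s

Phase 2 (constant speed): v₀ = 2.68 m/s, a = 0 m/s².
Constant speed: t = d/v = 35/2.68 = 13.0 s

Phase 3 (accelerating): v₀ = 2.68 m/s, a = 1.1 m/s².
v² = v₀² + 2aΔx = 2.68² + 2·1.1·29 = 71.0 → v = 8.43 m/s
t = (v − v₀)/a = (8.43 − 2.68)/1.1 = 5.22 s
Final speed = 8.43 m/s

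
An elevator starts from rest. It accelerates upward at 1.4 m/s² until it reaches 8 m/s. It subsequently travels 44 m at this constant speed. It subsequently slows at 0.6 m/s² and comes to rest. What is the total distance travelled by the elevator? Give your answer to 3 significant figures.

120 m

Phase 1 (accelerating): v₀ = 0 m/s, a = 1.4 m/s².
v = v₀ + at → t = (8 − 0) / 1.4 = 5.71 s
v² = v₀² + 2aΔx → Δx = (8² − 0²)/(2·1.4) = 22.9 m

Phase 2 (constant speed): v₀ = 8.00 m/s, a = 0 m/s².
Constant speed: t = d/v = 44/8.00 = 5.50 s

Phase 3 (decelerating): v₀ = 8.00 m/s, a = -0.6 m/s².
v = v₀ + at → t = (0 − 8.00) / -0.6 = 13.3 s
v² = v₀² + 2aΔx → Δx = (0² − 8.00²)/(2·-0.6) = 53.3 m
Total distance = 22.9 + 44.0 + 53.3 = 120 m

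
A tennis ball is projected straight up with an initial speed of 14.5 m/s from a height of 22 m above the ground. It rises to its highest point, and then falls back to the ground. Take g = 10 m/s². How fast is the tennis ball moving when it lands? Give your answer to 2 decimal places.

Phase 1 (rising): v₀ = 14.5 m/s, a = -10 m/s².
v = v₀ + at → t = (0 − 14.5) / -10 = 1.45 s
v² = v₀² + 2aΔx → Δx = (0² − 14.5²)/(2·-10) = 10.5 m

Phase 2 (falling): v₀ = 0 m/s, a = -10 m/s².
Falls 32.5 m from rest: t = √(2·32.5/10) = 2.55 s; v = g·t = 25.5 m/s.
Final speed = 25.5 m/s

25.50 m/s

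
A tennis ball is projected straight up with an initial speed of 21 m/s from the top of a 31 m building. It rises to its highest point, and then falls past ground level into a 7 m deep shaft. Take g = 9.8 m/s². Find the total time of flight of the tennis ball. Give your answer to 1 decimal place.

Phase 1 (rising): v₀ = 21.0 m/s, a = -9.8 m/s².
v = v₀ + at → t = (0 − 21.0) / -9.8 = 2.14 s
v² = v₀² + 2aΔx → Δx = (0² − 21.0²)/(2·-9.8) = 22.5 m

Phase 2 (falling): v₀ = 0 m/s, a = -9.8 m/s².
Falls 60.5 m from rest: t = √(2·60.5/9.8) = 3.51 s; v = g·t = 34.4 m/s.
Total time = 2.14 + 3.51 = 5.66 s

5.7 s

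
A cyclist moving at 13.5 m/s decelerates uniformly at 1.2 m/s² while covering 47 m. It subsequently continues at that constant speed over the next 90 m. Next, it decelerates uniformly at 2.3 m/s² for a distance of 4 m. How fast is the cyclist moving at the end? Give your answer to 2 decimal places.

7.14 m/s

Phase 1 (decelerating): v₀ = 13.5 m/s, a = -1.2 m/s².
v² = v₀² + 2aΔx = 13.5² + 2·-1.2·47 = 69.5 → v = 8.33 m/s
t = (v − v₀)/a = (8.33 − 13.5)/-1.2 = 4.31 s

Phase 2 (constant speed): v₀ = 8.33 m/s, a = 0 m/s².
Constant speed: t = d/v = 90/8.33 = 10.8 s

Phase 3 (decelerating): v₀ = 8.33 m/s, a = -2.3 m/s².
v² = v₀² + 2aΔx = 8.33² + 2·-2.3·4 = 51.1 → v = 7.14 m/s
t = (v − v₀)/a = (7.14 − 8.33)/-2.3 = 0.517 s
Final speed = 7.14 m/s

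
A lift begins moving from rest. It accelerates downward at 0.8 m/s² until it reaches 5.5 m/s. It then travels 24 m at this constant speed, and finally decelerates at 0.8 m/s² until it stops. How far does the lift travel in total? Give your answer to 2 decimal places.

61.81 m

Phase 1 (accelerating): v₀ = 0 m/s, a = 0.8 m/s².
v = v₀ + at → t = (5.5 − 0) / 0.8 = 6.88 s
v² = v₀² + 2aΔx → Δx = (5.5² − 0²)/(2·0.8) = 18.9 m

Phase 2 (constant speed): v₀ = 5.50 m/s, a = 0 m/s².
Constant speed: t = d/v = 24/5.50 = 4.36 s

Phase 3 (decelerating): v₀ = 5.50 m/s, a = -0.8 m/s².
v = v₀ + at → t = (0 − 5.50) / -0.8 = 6.88 s
v² = v₀² + 2aΔx → Δx = (0² − 5.50²)/(2·-0.8) = 18.9 m
Total distance = 18.9 + 24.0 + 18.9 = 61.8 m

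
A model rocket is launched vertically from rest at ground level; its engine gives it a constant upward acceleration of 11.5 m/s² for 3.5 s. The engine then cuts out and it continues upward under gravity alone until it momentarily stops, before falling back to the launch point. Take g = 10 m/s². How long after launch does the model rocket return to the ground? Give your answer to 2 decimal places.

13.03 s

Phase 1 (powered ascent): v₀ = 0 m/s, a = 11.5 m/s².
v = v₀ + at = 0 + (11.5)(3.5) = 40.2 m/s
Δx = v₀t + ½at² = 0·3.5 + 0.5·11.5·3.5² = 70.4 m

Phase 2 (coasting upward): v₀ = 40.2 m/s, a = -10 m/s².
v = v₀ + at → t = (0 − 40.2) / -10 = 4.03 s
v² = v₀² + 2aΔx → Δx = (0² − 40.2²)/(2·-10) = 81.0 m

Phase 3 (free fall): v₀ = 0 m/s, a = -10 m/s².
Falls 151 m from rest: t = √(2·151/10) = 5.50 s; v = g·t = 55.0 m/s.
Total time = 3.50 + 4.03 + 5.50 = 13.0 s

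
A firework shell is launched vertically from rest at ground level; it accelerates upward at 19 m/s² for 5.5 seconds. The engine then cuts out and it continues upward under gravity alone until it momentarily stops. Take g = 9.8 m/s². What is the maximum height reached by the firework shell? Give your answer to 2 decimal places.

844.53 m

Phase 1 (powered ascent): v₀ = 0 m/s, a = 19 m/s².
v = v₀ + at = 0 + (19)(5.5) = 104 m/s
Δx = v₀t + ½at² = 0·5.5 + 0.5·19·5.5² = 287 m

Phase 2 (coasting upward): v₀ = 104 m/s, a = -9.8 m/s².
v = v₀ + at → t = (0 − 104) / -9.8 = 10.7 s
v² = v₀² + 2aΔx → Δx = (0² − 104²)/(2·-9.8) = 557 m
Maximum height = 287 + 557 = 845 m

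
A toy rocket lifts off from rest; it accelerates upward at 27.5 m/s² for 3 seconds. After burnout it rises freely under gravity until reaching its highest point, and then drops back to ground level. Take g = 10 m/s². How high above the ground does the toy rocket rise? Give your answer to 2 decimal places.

Phase 1 (powered ascent): v₀ = 0 m/s, a = 27.5 m/s².
v = v₀ + at = 0 + (27.5)(3) = 82.5 m/s
Δx = v₀t + ½at² = 0·3 + 0.5·27.5·3² = 124 m

Phase 2 (coasting upward): v₀ = 82.5 m/s, a = -10 m/s².
v = v₀ + at → t = (0 − 82.5) / -10 = 8.25 s
v² = v₀² + 2aΔx → Δx = (0² − 82.5²)/(2·-10) = 340 m
Maximum height = 124 + 340 = 464 m

464.06 m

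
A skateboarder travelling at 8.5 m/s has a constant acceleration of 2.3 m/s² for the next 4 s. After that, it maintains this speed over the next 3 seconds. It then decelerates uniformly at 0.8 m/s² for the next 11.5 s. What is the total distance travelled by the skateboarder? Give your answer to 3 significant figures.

256 m

Phase 1 (accelerating): v₀ = 8.50 m/s, a = 2.3 m/s².
v = v₀ + at = 8.50 + (2.3)(4) = 17.7 m/s
Δx = v₀t + ½at² = 8.50·4 + 0.5·2.3·4² = 52.4 m

Phase 2 (constant speed): v₀ = 17.7 m/s, a = 0 m/s².
v = v₀ + at = 17.7 + (0)(3) = 17.7 m/s
Δx = v₀t + ½at² = 17.7·3 + 0.5·0·3² = 53.1 m

Phase 3 (decelerating): v₀ = 17.7 m/s, a = -0.8 m/s².
v = v₀ + at = 17.7 + (-0.8)(11.5) = 8.50 m/s
Δx = v₀t + ½at² = 17.7·11.5 + 0.5·-0.8·11.5² = 151 m
Total distance = 52.4 + 53.1 + 151 = 256 m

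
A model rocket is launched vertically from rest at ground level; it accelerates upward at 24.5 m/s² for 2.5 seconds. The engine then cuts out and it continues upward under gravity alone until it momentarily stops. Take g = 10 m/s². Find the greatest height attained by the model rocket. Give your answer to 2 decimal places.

Phase 1 (powered ascent): v₀ = 0 m/s, a = 24.5 m/s².
v = v₀ + at = 0 + (24.5)(2.5) = 61.2 m/s
Δx = v₀t + ½at² = 0·2.5 + 0.5·24.5·2.5² = 76.6 m

Phase 2 (coasting upward): v₀ = 61.2 m/s, a = -10 m/s².
v = v₀ + at → t = (0 − 61.2) / -10 = 6.12 s
v² = v₀² + 2aΔx → Δx = (0² − 61.2²)/(2·-10) = 188 m
Maximum height = 76.6 + 188 = 264 m

264.14 m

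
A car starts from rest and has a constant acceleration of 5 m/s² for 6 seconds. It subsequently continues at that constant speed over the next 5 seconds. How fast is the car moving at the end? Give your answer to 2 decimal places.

30.00 m/s

Phase 1 (accelerating): v₀ = 0 m/s, a = 5 m/s².
v = v₀ + at = 0 + (5)(6) = 30.0 m/s
Δx = v₀t + ½at² = 0·6 + 0.5·5·6² = 90.0 m

Phase 2 (constant speed): v₀ = 30.0 m/s, a = 0 m/s².
v = v₀ + at = 30.0 + (0)(5) = 30.0 m/s
Δx = v₀t + ½at² = 30.0·5 + 0.5·0·5² = 150 m
Final speed = 30.0 m/s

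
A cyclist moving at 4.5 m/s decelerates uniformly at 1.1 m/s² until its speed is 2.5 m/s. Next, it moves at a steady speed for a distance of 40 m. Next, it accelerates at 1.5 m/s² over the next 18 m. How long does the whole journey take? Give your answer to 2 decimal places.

21.33 s

Phase 1 (decelerating): v₀ = 4.50 m/s, a = -1.1 m/s².
v = v₀ + at → t = (2.5 − 4.50) / -1.1 = 1.82 s
v² = v₀² + 2aΔx → Δx = (2.5² − 4.50²)/(2·-1.1) = 6.36 m

Phase 2 (constant speed): v₀ = 2.50 m/s, a = 0 m/s².
Constant speed: t = d/v = 40/2.50 = 16.0 s

Phase 3 (accelerating): v₀ = 2.50 m/s, a = 1.5 m/s².
v² = v₀² + 2aΔx = 2.50² + 2·1.5·18 = 60.2 → v = 7.76 m/s
t = (v − v₀)/a = (7.76 − 2.50)/1.5 = 3.51 s
Total time = 1.82 + 16.0 + 3.51 = 21.3 s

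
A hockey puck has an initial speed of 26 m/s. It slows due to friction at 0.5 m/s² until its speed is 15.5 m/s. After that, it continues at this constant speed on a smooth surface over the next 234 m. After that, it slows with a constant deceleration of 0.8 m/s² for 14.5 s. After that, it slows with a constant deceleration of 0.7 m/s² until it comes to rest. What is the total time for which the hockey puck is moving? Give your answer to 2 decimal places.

56.17 s

Phase 1 (decelerating): v₀ = 26.0 m/s, a = -0.5 m/s².
v = v₀ + at → t = (15.5 − 26.0) / -0.5 = 21.0 s
v² = v₀² + 2aΔx → Δx = (15.5² − 26.0²)/(2·-0.5) = 436 m

Phase 2 (constant speed): v₀ = 15.5 m/s, a = 0 m/s².
Constant speed: t = d/v = 234/15.5 = 15.1 s

Phase 3 (decelerating): v₀ = 15.5 m/s, a = -0.8 m/s².
v = v₀ + at = 15.5 + (-0.8)(14.5) = 3.90 m/s
Δx = v₀t + ½at² = 15.5·14.5 + 0.5·-0.8·14.5² = 141 m

Phase 4 (decelerating): v₀ = 3.90 m/s, a = -0.7 m/s².
v = v₀ + at → t = (0 − 3.90) / -0.7 = 5.57 s
v² = v₀² + 2aΔx → Δx = (0² − 3.90²)/(2·-0.7) = 10.9 m
Total time = 21.0 + 15.1 + 14.5 + 5.57 = 56.2 s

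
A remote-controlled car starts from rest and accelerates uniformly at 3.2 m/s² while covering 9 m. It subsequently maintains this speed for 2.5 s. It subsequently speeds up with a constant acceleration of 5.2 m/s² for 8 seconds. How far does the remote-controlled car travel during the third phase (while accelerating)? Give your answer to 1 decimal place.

Phase 1 (accelerating): v₀ = 0 m/s, a = 3.2 m/s².
v² = v₀² + 2aΔx = 0² + 2·3.2·9 = 57.6 → v = 7.59 m/s
t = (v − v₀)/a = (7.59 − 0)/3.2 = 2.37 s

Phase 2 (constant speed): v₀ = 7.59 m/s, a = 0 m/s².
v = v₀ + at = 7.59 + (0)(2.5) = 7.59 m/s
Δx = v₀t + ½at² = 7.59·2.5 + 0.5·0·2.5² = 19.0 m

Phase 3 (accelerating): v₀ = 7.59 m/s, a = 5.2 m/s².
v = v₀ + at = 7.59 + (5.2)(8) = 49.2 m/s
Δx = v₀t + ½at² = 7.59·8 + 0.5·5.2·8² = 227 m
Distance in phase 3 = 227 m

227.1 m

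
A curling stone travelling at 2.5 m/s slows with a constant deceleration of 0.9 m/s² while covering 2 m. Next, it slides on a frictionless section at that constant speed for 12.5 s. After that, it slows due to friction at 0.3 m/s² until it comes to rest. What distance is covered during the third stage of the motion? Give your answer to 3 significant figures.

4.42 m

Phase 1 (decelerating): v₀ = 2.50 m/s, a = -0.9 m/s².
v² = v₀² + 2aΔx = 2.50² + 2·-0.9·2 = 2.65 → v = 1.63 m/s
t = (v − v₀)/a = (1.63 − 2.50)/-0.9 = 0.969 s

Phase 2 (constant speed): v₀ = 1.63 m/s, a = 0 m/s².
v = v₀ + at = 1.63 + (0)(12.5) = 1.63 m/s
Δx = v₀t + ½at² = 1.63·12.5 + 0.5·0·12.5² = 20.3 m

Phase 3 (decelerating): v₀ = 1.63 m/s, a = -0.3 m/s².
v = v₀ + at → t = (0 − 1.63) / -0.3 = 5.43 s
v² = v₀² + 2aΔx → Δx = (0² − 1.63²)/(2·-0.3) = 4.42 m
Distance in phase 3 = 4.42 m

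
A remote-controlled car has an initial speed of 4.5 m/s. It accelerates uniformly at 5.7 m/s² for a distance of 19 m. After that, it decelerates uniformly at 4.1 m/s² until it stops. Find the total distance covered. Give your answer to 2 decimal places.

47.88 m

Phase 1 (accelerating): v₀ = 4.50 m/s, a = 5.7 m/s².
v² = v₀² + 2aΔx = 4.50² + 2·5.7·19 = 237 → v = 15.4 m/s
t = (v − v₀)/a = (15.4 − 4.50)/5.7 = 1.91 s

Phase 2 (decelerating): v₀ = 15.4 m/s, a = -4.1 m/s².
v = v₀ + at → t = (0 − 15.4) / -4.1 = 3.75 s
v² = v₀² + 2aΔx → Δx = (0² − 15.4²)/(2·-4.1) = 28.9 m
Total distance = 19.0 + 28.9 = 47.9 m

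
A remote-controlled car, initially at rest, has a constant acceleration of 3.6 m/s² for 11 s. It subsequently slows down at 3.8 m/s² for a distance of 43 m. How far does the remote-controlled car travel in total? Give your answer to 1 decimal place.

Phase 1 (accelerating): v₀ = 0 m/s, a = 3.6 m/s².
v = v₀ + at = 0 + (3.6)(11) = 39.6 m/s
Δx = v₀t + ½at² = 0·11 + 0.5·3.6·11² = 218 m

Phase 2 (decelerating): v₀ = 39.6 m/s, a = -3.8 m/s².
v² = v₀² + 2aΔx = 39.6² + 2·-3.8·43 = 1240 → v = 35.2 m/s
t = (v − v₀)/a = (35.2 − 39.6)/-3.8 = 1.15 s
Total distance = 218 + 43.0 = 261 m

260.8 m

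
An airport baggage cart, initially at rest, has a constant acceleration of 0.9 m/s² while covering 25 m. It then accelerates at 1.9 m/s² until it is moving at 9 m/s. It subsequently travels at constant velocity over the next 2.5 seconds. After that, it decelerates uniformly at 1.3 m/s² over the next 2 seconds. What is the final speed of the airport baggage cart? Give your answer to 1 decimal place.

Phase 1 (accelerating): v₀ = 0 m/s, a = 0.9 m/s².
v² = v₀² + 2aΔx = 0² + 2·0.9·25 = 45.0 → v = 6.71 m/s
t = (v − v₀)/a = (6.71 − 0)/0.9 = 7.45 s

Phase 2 (accelerating): v₀ = 6.71 m/s, a = 1.9 m/s².
v = v₀ + at → t = (9 − 6.71) / 1.9 = 1.21 s
v² = v₀² + 2aΔx → Δx = (9² − 6.71²)/(2·1.9) = 9.47 m

Phase 3 (constant speed): v₀ = 9.00 m/s, a = 0 m/s².
v = v₀ + at = 9.00 + (0)(2.5) = 9.00 m/s
Δx = v₀t + ½at² = 9.00·2.5 + 0.5·0·2.5² = 22.5 m

Phase 4 (decelerating): v₀ = 9.00 m/s, a = -1.3 m/s².
v = v₀ + at = 9.00 + (-1.3)(2) = 6.40 m/s
Δx = v₀t + ½at² = 9.00·2 + 0.5·-1.3·2² = 15.4 m
Final speed = 6.40 m/s

6.4 m/s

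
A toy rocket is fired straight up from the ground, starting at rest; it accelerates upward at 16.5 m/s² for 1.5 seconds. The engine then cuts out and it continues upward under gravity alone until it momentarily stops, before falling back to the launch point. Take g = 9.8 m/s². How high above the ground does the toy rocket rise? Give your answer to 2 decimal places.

Phase 1 (powered ascent): v₀ = 0 m/s, a = 16.5 m/s².
v = v₀ + at = 0 + (16.5)(1.5) = 24.8 m/s
Δx = v₀t + ½at² = 0·1.5 + 0.5·16.5·1.5² = 18.6 m

Phase 2 (coasting upward): v₀ = 24.8 m/s, a = -9.8 m/s².
v = v₀ + at → t = (0 − 24.8) / -9.8 = 2.53 s
v² = v₀² + 2aΔx → Δx = (0² − 24.8²)/(2·-9.8) = 31.3 m
Maximum height = 18.6 + 31.3 = 49.8 m

49.82 m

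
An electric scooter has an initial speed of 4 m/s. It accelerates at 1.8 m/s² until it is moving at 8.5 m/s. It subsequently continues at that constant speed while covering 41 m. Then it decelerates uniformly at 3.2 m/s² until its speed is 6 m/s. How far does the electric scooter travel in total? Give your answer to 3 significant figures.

Phase 1 (accelerating): v₀ = 4.00 m/s, a = 1.8 m/s².
v = v₀ + at → t = (8.5 − 4.00) / 1.8 = 2.50 s
v² = v₀² + 2aΔx → Δx = (8.5² − 4.00²)/(2·1.8) = 15.6 m

Phase 2 (constant speed): v₀ = 8.50 m/s, a = 0 m/s².
Constant speed: t = d/v = 41/8.50 = 4.82 s

Phase 3 (decelerating): v₀ = 8.50 m/s, a = -3.2 m/s².
v = v₀ + at → t = (6 − 8.50) / -3.2 = 0.781 s
v² = v₀² + 2aΔx → Δx = (6² − 8.50²)/(2·-3.2) = 5.66 m
Total distance = 15.6 + 41.0 + 5.66 = 62.3 m

62.3 m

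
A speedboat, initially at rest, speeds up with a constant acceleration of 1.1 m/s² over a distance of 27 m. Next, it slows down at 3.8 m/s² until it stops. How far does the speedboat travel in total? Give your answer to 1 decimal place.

34.8 m

Phase 1 (accelerating): v₀ = 0 m/s, a = 1.1 m/s².
v² = v₀² + 2aΔx = 0² + 2·1.1·27 = 59.4 → v = 7.71 m/s
t = (v − v₀)/a = (7.71 − 0)/1.1 = 7.01 s

Phase 2 (decelerating): v₀ = 7.71 m/s, a = -3.8 m/s².
v = v₀ + at → t = (0 − 7.71) / -3.8 = 2.03 s
v² = v₀² + 2aΔx → Δx = (0² − 7.71²)/(2·-3.8) = 7.82 m
Total distance = 27.0 + 7.82 = 34.8 m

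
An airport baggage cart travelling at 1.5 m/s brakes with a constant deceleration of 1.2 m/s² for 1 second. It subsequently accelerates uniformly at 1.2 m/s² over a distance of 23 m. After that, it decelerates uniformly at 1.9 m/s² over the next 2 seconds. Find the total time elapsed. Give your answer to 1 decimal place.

Phase 1 (decelerating): v₀ = 1.50 m/s, a = -1.2 m/s².
v = v₀ + at = 1.50 + (-1.2)(1) = 0.300 m/s
Δx = v₀t + ½at² = 1.50·1 + 0.5·-1.2·1² = 0.900 m

Phase 2 (accelerating): v₀ = 0.300 m/s, a = 1.2 m/s².
v² = v₀² + 2aΔx = 0.300² + 2·1.2·23 = 55.3 → v = 7.44 m/s
t = (v − v₀)/a = (7.44 − 0.300)/1.2 = 5.95 s

Phase 3 (decelerating): v₀ = 7.44 m/s, a = -1.9 m/s².
v = v₀ + at = 7.44 + (-1.9)(2) = 3.64 m/s
Δx = v₀t + ½at² = 7.44·2 + 0.5·-1.9·2² = 11.1 m
Total time = 1.00 + 5.95 + 2.00 = 8.95 s

8.9 s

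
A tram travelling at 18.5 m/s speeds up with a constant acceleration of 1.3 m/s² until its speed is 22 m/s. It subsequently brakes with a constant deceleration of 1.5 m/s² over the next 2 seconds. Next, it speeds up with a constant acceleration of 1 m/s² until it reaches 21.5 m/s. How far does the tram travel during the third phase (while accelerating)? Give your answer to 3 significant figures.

Phase 1 (accelerating): v₀ = 18.5 m/s, a = 1.3 m/s².
v = v₀ + at → t = (22 − 18.5) / 1.3 = 2.69 s
v² = v₀² + 2aΔx → Δx = (22² − 18.5²)/(2·1.3) = 54.5 m

Phase 2 (decelerating): v₀ = 22.0 m/s, a = -1.5 m/s².
v = v₀ + at = 22.0 + (-1.5)(2) = 19.0 m/s
Δx = v₀t + ½at² = 22.0·2 + 0.5·-1.5·2² = 41.0 m

Phase 3 (accelerating): v₀ = 19.0 m/s, a = 1 m/s².
v = v₀ + at → t = (21.5 − 19.0) / 1 = 2.50 s
v² = v₀² + 2aΔx → Δx = (21.5² − 19.0²)/(2·1) = 50.6 m
Distance in phase 3 = 50.6 m

50.6 m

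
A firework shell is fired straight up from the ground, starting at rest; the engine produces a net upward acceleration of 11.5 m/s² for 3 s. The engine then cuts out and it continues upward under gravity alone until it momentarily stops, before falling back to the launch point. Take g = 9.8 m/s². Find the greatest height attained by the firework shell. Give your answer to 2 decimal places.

Phase 1 (powered ascent): v₀ = 0 m/s, a = 11.5 m/s².
v = v₀ + at = 0 + (11.5)(3) = 34.5 m/s
Δx = v₀t + ½at² = 0·3 + 0.5·11.5·3² = 51.8 m

Phase 2 (coasting upward): v₀ = 34.5 m/s, a = -9.8 m/s².
v = v₀ + at → t = (0 − 34.5) / -9.8 = 3.52 s
v² = v₀² + 2aΔx → Δx = (0² − 34.5²)/(2·-9.8) = 60.7 m
Maximum height = 51.8 + 60.7 = 112 m

112.48 m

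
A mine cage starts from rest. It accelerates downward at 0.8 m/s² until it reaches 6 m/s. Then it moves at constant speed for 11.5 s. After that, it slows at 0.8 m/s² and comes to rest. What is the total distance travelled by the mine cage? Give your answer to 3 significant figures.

114 m

Phase 1 (accelerating): v₀ = 0 m/s, a = 0.8 m/s².
v = v₀ + at → t = (6 − 0) / 0.8 = 7.50 s
v² = v₀² + 2aΔx → Δx = (6² − 0²)/(2·0.8) = 22.5 m

Phase 2 (constant speed): v₀ = 6.00 m/s, a = 0 m/s².
v = v₀ + at = 6.00 + (0)(11.5) = 6.00 m/s
Δx = v₀t + ½at² = 6.00·11.5 + 0.5·0·11.5² = 69.0 m

Phase 3 (decelerating): v₀ = 6.00 m/s, a = -0.8 m/s².
v = v₀ + at → t = (0 − 6.00) / -0.8 = 7.50 s
v² = v₀² + 2aΔx → Δx = (0² − 6.00²)/(2·-0.8) = 22.5 m
Total distance = 22.5 + 69.0 + 22.5 = 114 m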